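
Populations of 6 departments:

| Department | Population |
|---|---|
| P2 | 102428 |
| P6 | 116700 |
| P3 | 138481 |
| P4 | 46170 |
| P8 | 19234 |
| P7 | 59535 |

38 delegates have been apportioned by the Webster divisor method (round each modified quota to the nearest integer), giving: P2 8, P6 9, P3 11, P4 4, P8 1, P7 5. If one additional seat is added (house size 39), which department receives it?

P8

Priority for the next seat is population ÷ (current seats + 0.5).
Priorities: P2 12050.353, P6 12284.211, P3 12041.826, P4 10260.000, P8 12822.667, P7 10824.545.
Highest priority: P8.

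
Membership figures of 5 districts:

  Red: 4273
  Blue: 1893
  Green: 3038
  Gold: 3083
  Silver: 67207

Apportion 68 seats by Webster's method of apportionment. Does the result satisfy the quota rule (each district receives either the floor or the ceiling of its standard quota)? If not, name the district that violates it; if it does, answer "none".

Standard quotas: Red 3.655, Blue 1.619, Green 2.599, Gold 2.637, Silver 57.490.
Webster allocation: Red 4, Blue 2, Green 3, Gold 3, Silver 56.
Silver has quota 57.490 (lower 57, upper 58) but receives 56 — outside the quota interval.

Silver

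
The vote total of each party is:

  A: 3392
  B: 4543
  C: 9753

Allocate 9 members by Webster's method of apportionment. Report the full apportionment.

Standard divisor 17688/9 ≈ 1965.333; standard quotas: A 1.726, B 2.312, C 4.963.
Rounding to the nearest integer gives A 2, B 2, C 5 — total 9, matching the house size, so no adjustment is needed.

A 2; B 2; C 5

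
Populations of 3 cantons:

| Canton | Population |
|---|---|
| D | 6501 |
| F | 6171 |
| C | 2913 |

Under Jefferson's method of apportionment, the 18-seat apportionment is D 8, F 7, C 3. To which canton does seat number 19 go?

Priority for the next seat is population ÷ (current seats + 1).
Priorities: D 722.333, F 771.375, C 728.250.
Highest priority: F.

F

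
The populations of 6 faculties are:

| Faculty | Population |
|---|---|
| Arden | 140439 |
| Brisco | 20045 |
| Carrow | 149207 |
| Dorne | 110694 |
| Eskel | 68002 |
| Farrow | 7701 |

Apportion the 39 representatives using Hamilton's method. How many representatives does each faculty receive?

Total 496088; standard divisor 496088/39 ≈ 12720.205.
Standard quotas: Arden 11.0406, Brisco 1.5758, Carrow 11.7299, Dorne 8.7022, Eskel 5.3460, Farrow 0.6054.
Lower quotas: Arden 11, Brisco 1, Carrow 11, Dorne 8, Eskel 5, Farrow 0 (sum 36, leaving 3 seats).
Remainders in descending order: Carrow 0.7299, Dorne 0.7022, Farrow 0.6054, Brisco 0.5758, Eskel 0.3460, Arden 0.0406.
The surplus seats go to Carrow, Dorne, Farrow.

Arden 11, Brisco 1, Carrow 12, Dorne 9, Eskel 5, Farrow 1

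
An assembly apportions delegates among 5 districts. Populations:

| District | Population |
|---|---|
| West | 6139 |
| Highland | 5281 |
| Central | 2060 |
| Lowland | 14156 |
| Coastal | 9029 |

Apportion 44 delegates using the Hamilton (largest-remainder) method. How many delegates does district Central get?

3

The standard divisor is 36665/44 ≈ 833.295.
Standard quotas: West 7.3671, Highland 6.3375, Central 2.4721, Lowland 16.9880, Coastal 10.8353.
Lower quotas: West 7, Highland 6, Central 2, Lowland 16, Coastal 10 (sum 41, leaving 3 seats).
Remainders in descending order: Lowland 0.9880, Coastal 0.8353, Central 0.4721, West 0.3671, Highland 0.3375.
Largest remainders: Lowland, Coastal, Central receive the extra seats.
Central receives 3.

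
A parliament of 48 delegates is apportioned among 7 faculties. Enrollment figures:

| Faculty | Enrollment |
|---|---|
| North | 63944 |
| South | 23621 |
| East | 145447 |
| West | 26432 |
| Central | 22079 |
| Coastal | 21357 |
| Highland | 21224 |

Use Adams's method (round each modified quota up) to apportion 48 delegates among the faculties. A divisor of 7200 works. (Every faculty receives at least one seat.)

With modified divisor 7200: modified quotas North 8.881, South 3.281, East 20.201, West 3.671, Central 3.067, Coastal 2.966, Highland 2.948.
Rounding up: North 9, South 4, East 21, West 4, Central 4, Coastal 3, Highland 3 (total 48).

North=9, South=4, East=21, West=4, Central=4, Coastal=3, Highland=3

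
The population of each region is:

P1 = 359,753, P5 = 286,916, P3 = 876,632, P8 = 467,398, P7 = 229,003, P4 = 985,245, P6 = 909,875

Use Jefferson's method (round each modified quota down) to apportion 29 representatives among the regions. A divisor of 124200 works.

P1: 2, P5: 2, P3: 7, P8: 3, P7: 1, P4: 7, P6: 7

With modified divisor 124200: modified quotas P1 2.897, P5 2.310, P3 7.058, P8 3.763, P7 1.844, P4 7.933, P6 7.326.
Rounding down: P1 2, P5 2, P3 7, P8 3, P7 1, P4 7, P6 7 (total 29).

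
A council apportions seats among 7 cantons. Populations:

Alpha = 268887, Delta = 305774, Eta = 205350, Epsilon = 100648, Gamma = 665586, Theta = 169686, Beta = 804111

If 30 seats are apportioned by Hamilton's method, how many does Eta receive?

Total 2520042; standard divisor 2520042/30 ≈ 84001.4.
Standard quotas: Alpha 3.2010, Delta 3.6401, Eta 2.4446, Epsilon 1.1982, Gamma 7.9235, Theta 2.0200, Beta 9.5726.
Lower quotas: Alpha 3, Delta 3, Eta 2, Epsilon 1, Gamma 7, Theta 2, Beta 9 (sum 27, leaving 3 seats).
Remainders in descending order: Gamma 0.9235, Delta 0.6401, Beta 0.5726, Eta 0.4446, Alpha 0.2010, Epsilon 0.1982, Theta 0.0200.
The surplus seats go to Gamma, Delta, Beta.
Eta receives 2.

2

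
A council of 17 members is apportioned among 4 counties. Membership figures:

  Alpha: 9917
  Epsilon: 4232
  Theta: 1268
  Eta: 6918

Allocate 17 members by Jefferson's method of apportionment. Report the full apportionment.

Standard divisor 22335/17 ≈ 1313.824; standard quotas: Alpha 7.548, Epsilon 3.221, Theta 0.965, Eta 5.266.
Rounding down gives 7, 3, 0, 5 = 15 seats, so the divisor must be adjusted.
With modified divisor 1200: modified quotas Alpha 8.264, Epsilon 3.527, Theta 1.057, Eta 5.765.
Rounding down: Alpha 8, Epsilon 3, Theta 1, Eta 5 (total 17).

Alpha: 8; Epsilon: 3; Theta: 1; Eta: 5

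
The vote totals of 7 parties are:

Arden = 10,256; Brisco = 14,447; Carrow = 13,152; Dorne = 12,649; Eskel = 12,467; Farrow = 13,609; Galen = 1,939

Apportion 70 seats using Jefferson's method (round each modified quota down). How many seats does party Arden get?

Standard divisor 78519/70 ≈ 1121.7; standard quotas: Arden 9.143, Brisco 12.880, Carrow 11.725, Dorne 11.277, Eskel 11.114, Farrow 12.132, Galen 1.729.
Rounding down gives 9, 12, 11, 11, 11, 12, 1 = 67 seats, so the divisor must be adjusted.
With modified divisor 1050: modified quotas Arden 9.768, Brisco 13.759, Carrow 12.526, Dorne 12.047, Eskel 11.873, Farrow 12.961, Galen 1.847.
Rounding down: Arden 9, Brisco 13, Carrow 12, Dorne 12, Eskel 11, Farrow 12, Galen 1 (total 70).
Arden receives 9.

9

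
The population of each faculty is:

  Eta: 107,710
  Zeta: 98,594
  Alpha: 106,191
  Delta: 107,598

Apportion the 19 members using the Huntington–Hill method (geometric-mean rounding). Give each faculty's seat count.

Eta 5; Zeta 4; Alpha 5; Delta 5

With divisor 22896: modified quotas Eta 4.704, Zeta 4.306, Alpha 4.638, Delta 4.699.
Geometric-mean thresholds: Eta √(4·5)=4.472, Zeta √(4·5)=4.472, Alpha √(4·5)=4.472, Delta √(4·5)=4.472.
Each quota rounded against its threshold gives Eta 5, Zeta 4, Alpha 5, Delta 5 (total 19).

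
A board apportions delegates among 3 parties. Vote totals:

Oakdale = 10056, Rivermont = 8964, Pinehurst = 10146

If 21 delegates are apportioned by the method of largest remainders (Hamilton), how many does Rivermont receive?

7

The standard divisor is 29166/21 ≈ 1388.857.
Standard quotas: Oakdale 7.2405, Rivermont 6.4542, Pinehurst 7.3053.
Lower quotas: Oakdale 7, Rivermont 6, Pinehurst 7 (sum 20, leaving 1 seat).
Remainders in descending order: Rivermont 0.4542, Pinehurst 0.3053, Oakdale 0.2405.
The surplus seat goes to Rivermont.
Rivermont receives 7.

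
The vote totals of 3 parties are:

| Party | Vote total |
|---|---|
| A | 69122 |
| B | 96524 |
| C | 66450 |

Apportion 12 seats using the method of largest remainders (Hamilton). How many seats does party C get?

The standard divisor is 232096/12 ≈ 19341.333.
Standard quotas: A 3.5738, B 4.9906, C 3.4356.
Lower quotas: A 3, B 4, C 3 (sum 10, leaving 2 seats).
Remainders in descending order: B 0.9906, A 0.5738, C 0.4356.
The surplus seats go to B, A.
C receives 3.

3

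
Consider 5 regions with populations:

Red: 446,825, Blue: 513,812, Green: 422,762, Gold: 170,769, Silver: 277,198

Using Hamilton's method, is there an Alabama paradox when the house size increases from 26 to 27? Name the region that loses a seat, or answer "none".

At 26 seats: Red 6, Blue 7, Green 6, Gold 3, Silver 4.
At 27 seats: Red 7, Blue 8, Green 6, Gold 2, Silver 4.
Gold drops from 3 to 2.

Gold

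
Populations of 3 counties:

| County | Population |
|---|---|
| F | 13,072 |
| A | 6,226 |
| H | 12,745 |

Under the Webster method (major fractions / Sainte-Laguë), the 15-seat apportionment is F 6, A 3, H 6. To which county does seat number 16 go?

F

Priority for the next seat is population ÷ (current seats + 0.5).
Priorities: F 2011.077, A 1778.857, H 1960.769.
Highest priority: F.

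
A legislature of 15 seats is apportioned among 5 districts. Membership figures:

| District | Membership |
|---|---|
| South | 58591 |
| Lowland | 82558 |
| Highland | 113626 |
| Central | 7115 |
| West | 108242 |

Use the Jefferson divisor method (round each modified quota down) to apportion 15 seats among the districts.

Standard divisor 370132/15 ≈ 24675.467; standard quotas: South 2.374, Lowland 3.346, Highland 4.605, Central 0.288, West 4.387.
Rounding down gives 2, 3, 4, 0, 4 = 13 seats, so the divisor must be adjusted.
With modified divisor 21100: modified quotas South 2.777, Lowland 3.913, Highland 5.385, Central 0.337, West 5.130.
Rounding down: South 2, Lowland 3, Highland 5, Central 0, West 5 (total 15).

South=2, Lowland=3, Highland=5, Central=0, West=5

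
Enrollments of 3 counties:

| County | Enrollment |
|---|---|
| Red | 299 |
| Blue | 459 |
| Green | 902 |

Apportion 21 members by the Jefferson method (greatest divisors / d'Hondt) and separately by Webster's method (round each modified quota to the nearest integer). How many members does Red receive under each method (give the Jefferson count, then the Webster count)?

3 and 4

Jefferson: Red 3, Blue 6, Green 12.
Webster: Red 4, Blue 6, Green 11.
Red gets 3 under Jefferson and 4 under Webster.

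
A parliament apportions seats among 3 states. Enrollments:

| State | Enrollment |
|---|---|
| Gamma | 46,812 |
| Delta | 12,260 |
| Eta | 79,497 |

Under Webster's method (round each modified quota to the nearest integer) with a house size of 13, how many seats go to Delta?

1

Standard divisor 138569/13 ≈ 10659.154; standard quotas: Gamma 4.392, Delta 1.150, Eta 7.458.
Rounding to the nearest integer gives 4, 1, 7 = 12 seats, so the divisor must be adjusted.
With modified divisor 10500: modified quotas Gamma 4.458, Delta 1.168, Eta 7.571.
Rounding to the nearest integer: Gamma 4, Delta 1, Eta 8 (total 13).
Delta receives 1.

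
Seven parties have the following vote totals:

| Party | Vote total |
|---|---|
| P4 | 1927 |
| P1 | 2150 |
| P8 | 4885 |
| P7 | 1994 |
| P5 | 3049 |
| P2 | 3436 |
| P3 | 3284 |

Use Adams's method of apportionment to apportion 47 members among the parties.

Standard divisor 20725/47 ≈ 440.957; standard quotas: P4 4.370, P1 4.876, P8 11.078, P7 4.522, P5 6.914, P2 7.792, P3 7.447.
Rounding up gives 5, 5, 12, 5, 7, 8, 8 = 50 seats, so the divisor must be adjusted.
With modified divisor 485: modified quotas P4 3.973, P1 4.433, P8 10.072, P7 4.111, P5 6.287, P2 7.085, P3 6.771.
Rounding up: P4 4, P1 5, P8 11, P7 5, P5 7, P2 8, P3 7 (total 47).

P4=4, P1=5, P8=11, P7=5, P5=7, P2=8, P3=7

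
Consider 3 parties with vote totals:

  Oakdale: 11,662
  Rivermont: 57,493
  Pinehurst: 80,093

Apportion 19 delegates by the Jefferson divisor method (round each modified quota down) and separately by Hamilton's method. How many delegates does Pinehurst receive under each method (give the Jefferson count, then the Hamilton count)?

11 and 10

Jefferson: Oakdale 1, Rivermont 7, Pinehurst 11.
Hamilton: Oakdale 2, Rivermont 7, Pinehurst 10.
Pinehurst gets 11 under Jefferson and 10 under Hamilton.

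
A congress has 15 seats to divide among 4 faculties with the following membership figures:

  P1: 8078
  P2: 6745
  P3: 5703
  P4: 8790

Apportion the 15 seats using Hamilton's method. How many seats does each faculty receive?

The standard divisor is 29316/15 ≈ 1954.4.
Standard quotas: P1 4.1332, P2 3.4512, P3 2.9180, P4 4.4975.
Lower quotas: P1 4, P2 3, P3 2, P4 4 (sum 13, leaving 2 seats).
Remainders in descending order: P3 0.9180, P4 0.4975, P2 0.4512, P1 0.1332.
The surplus seats go to P3, P4.

P1: 4, P2: 3, P3: 3, P4: 5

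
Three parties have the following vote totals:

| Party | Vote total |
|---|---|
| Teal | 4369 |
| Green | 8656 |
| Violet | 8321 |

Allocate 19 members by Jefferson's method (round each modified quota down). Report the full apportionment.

Standard divisor 21346/19 ≈ 1123.474; standard quotas: Teal 3.889, Green 7.705, Violet 7.406.
Rounding down gives 3, 7, 7 = 17 seats, so the divisor must be adjusted.
With modified divisor 1060: modified quotas Teal 4.122, Green 8.166, Violet 7.850.
Rounding down: Teal 4, Green 8, Violet 7 (total 19).

Teal 4; Green 8; Violet 7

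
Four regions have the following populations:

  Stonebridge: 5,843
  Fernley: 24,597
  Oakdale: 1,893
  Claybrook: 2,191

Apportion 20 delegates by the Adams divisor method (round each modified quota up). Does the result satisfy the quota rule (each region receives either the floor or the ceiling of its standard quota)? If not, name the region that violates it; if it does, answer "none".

Standard quotas: Stonebridge 3.385, Fernley 14.249, Oakdale 1.097, Claybrook 1.269.
Adams allocation: Stonebridge 4, Fernley 13, Oakdale 1, Claybrook 2.
Fernley has quota 14.249 (lower 14, upper 15) but receives 13 — outside the quota interval.

Fernley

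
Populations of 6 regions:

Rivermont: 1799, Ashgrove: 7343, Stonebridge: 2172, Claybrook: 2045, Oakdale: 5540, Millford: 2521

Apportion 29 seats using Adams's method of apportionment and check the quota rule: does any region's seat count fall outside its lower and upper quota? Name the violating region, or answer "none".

none

Standard quotas: Rivermont 2.436, Ashgrove 9.942, Stonebridge 2.941, Claybrook 2.769, Oakdale 7.500, Millford 3.413.
Adams allocation: Rivermont 3, Ashgrove 9, Stonebridge 3, Claybrook 3, Oakdale 7, Millford 4.
Every allocation lies between the lower and upper quota.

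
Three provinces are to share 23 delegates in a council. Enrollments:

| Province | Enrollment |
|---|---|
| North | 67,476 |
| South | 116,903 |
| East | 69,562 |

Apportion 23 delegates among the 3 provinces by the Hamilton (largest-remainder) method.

North=6, South=11, East=6

The standard divisor is 253941/23 ≈ 11040.913.
Standard quotas: North 6.1115, South 10.5882, East 6.3004.
Lower quotas: North 6, South 10, East 6 (sum 22, leaving 1 seat).
Remainders in descending order: South 0.5882, East 0.3004, North 0.1115.
The surplus seat goes to South.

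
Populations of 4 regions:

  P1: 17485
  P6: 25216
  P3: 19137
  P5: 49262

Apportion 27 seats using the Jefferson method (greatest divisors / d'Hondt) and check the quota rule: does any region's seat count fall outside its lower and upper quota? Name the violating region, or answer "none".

Standard quotas: P1 4.249, P6 6.128, P3 4.651, P5 11.972.
Jefferson allocation: P1 4, P6 6, P3 5, P5 12.
Every allocation lies between the lower and upper quota.

none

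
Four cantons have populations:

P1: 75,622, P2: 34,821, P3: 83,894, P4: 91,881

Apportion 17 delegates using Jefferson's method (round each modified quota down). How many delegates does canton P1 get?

Standard divisor 286218/17 ≈ 16836.353; standard quotas: P1 4.492, P2 2.068, P3 4.983, P4 5.457.
Rounding down gives 4, 2, 4, 5 = 15 seats, so the divisor must be adjusted.
With modified divisor 15200: modified quotas P1 4.975, P2 2.291, P3 5.519, P4 6.045.
Rounding down: P1 4, P2 2, P3 5, P4 6 (total 17).
P1 receives 4.

4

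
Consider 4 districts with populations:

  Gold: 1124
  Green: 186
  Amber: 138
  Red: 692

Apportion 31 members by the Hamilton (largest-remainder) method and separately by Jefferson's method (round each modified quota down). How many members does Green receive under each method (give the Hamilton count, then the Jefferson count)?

Hamilton: Gold 16, Green 3, Amber 2, Red 10.
Jefferson: Gold 17, Green 2, Amber 2, Red 10.
Green gets 3 under Hamilton and 2 under Jefferson.

3 and 2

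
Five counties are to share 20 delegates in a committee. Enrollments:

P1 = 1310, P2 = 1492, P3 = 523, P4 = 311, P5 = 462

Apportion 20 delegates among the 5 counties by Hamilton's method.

The standard divisor is 4098/20 ≈ 204.9.
Standard quotas: P1 6.393, P2 7.282, P3 2.552, P4 1.518, P5 2.255.
Lower quotas: P1 6, P2 7, P3 2, P4 1, P5 2 (sum 18, leaving 2 seats).
Remainders in descending order: P3 0.552, P4 0.518, P1 0.393, P2 0.282, P5 0.255.
Largest remainders: P3, P4 receive the extra seats.

P1 6, P2 7, P3 3, P4 2, P5 2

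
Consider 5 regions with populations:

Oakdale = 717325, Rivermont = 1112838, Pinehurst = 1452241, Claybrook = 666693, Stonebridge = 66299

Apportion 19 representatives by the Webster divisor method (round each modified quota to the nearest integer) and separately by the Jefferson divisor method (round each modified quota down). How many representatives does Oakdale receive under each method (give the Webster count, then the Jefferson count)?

Webster: Oakdale 4, Rivermont 5, Pinehurst 7, Claybrook 3, Stonebridge 0.
Jefferson: Oakdale 3, Rivermont 6, Pinehurst 7, Claybrook 3, Stonebridge 0.
Oakdale gets 4 under Webster and 3 under Jefferson.

4 and 3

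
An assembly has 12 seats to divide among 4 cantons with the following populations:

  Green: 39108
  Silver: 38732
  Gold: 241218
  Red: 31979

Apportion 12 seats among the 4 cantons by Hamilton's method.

Standard divisor: 351037 ÷ 12 ≈ 29253.083.
Standard quotas: Green 1.3369, Silver 1.3240, Gold 8.2459, Red 1.0932.
Lower quotas: Green 1, Silver 1, Gold 8, Red 1 (sum 11, leaving 1 seat).
Remainders in descending order: Green 0.3369, Silver 0.3240, Gold 0.2459, Red 0.0932.
The surplus seat goes to Green.

Green 2, Silver 1, Gold 8, Red 1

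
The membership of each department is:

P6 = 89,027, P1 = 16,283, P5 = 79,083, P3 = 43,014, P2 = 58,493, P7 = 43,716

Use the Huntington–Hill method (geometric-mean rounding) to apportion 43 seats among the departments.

P6=11, P1=2, P5=10, P3=6, P2=8, P7=6

With divisor 7783: modified quotas P6 11.439, P1 2.092, P5 10.161, P3 5.527, P2 7.515, P7 5.617.
Geometric-mean thresholds: P6 √(11·12)=11.489, P1 √(2·3)=2.449, P5 √(10·11)=10.488, P3 √(5·6)=5.477, P2 √(7·8)=7.483, P7 √(5·6)=5.477.
Each quota rounded against its threshold gives P6 11, P1 2, P5 10, P3 6, P2 8, P7 6 (total 43).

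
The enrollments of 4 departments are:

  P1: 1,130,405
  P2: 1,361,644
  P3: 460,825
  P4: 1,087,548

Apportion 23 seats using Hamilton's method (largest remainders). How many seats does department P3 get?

3

Total 4040422; standard divisor 4040422/23 ≈ 175670.522.
Standard quotas: P1 6.4348, P2 7.7511, P3 2.6232, P4 6.1908.
Lower quotas: P1 6, P2 7, P3 2, P4 6 (sum 21, leaving 2 seats).
Remainders in descending order: P2 0.7511, P3 0.6232, P1 0.4348, P4 0.1908.
Largest remainders: P2, P3 receive the extra seats.
P3 receives 3.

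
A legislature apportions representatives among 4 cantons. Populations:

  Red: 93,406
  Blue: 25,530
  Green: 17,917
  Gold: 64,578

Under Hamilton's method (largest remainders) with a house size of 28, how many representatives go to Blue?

Standard divisor: 201431 ÷ 28 ≈ 7193.964.
Standard quotas: Red 12.9839, Blue 3.5488, Green 2.4906, Gold 8.9767.
Lower quotas: Red 12, Blue 3, Green 2, Gold 8 (sum 25, leaving 3 seats).
Remainders in descending order: Red 0.9839, Gold 0.9767, Blue 0.5488, Green 0.4906.
Largest remainders: Red, Gold, Blue receive the extra seats.
Blue receives 4.

4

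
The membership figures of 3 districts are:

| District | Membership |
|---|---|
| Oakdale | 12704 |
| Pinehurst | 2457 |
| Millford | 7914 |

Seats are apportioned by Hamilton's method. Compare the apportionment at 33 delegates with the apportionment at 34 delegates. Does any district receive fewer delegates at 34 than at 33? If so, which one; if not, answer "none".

Pinehurst

At 33 seats: Oakdale 18, Pinehurst 4, Millford 11.
At 34 seats: Oakdale 19, Pinehurst 3, Millford 12.
Pinehurst drops from 4 to 3.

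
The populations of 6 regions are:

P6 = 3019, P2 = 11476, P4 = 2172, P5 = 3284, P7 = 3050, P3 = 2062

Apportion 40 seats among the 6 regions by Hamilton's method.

P6: 5, P2: 18, P4: 4, P5: 5, P7: 5, P3: 3

Standard divisor: 25063 ÷ 40 ≈ 626.575.
Standard quotas: P6 4.8183, P2 18.3154, P4 3.4665, P5 5.2412, P7 4.8677, P3 3.2909.
Lower quotas: P6 4, P2 18, P4 3, P5 5, P7 4, P3 3 (sum 37, leaving 3 seats).
Remainders in descending order: P7 0.8677, P6 0.8183, P4 0.4665, P2 0.3154, P3 0.2909, P5 0.2412.
The surplus seats go to P7, P6, P4.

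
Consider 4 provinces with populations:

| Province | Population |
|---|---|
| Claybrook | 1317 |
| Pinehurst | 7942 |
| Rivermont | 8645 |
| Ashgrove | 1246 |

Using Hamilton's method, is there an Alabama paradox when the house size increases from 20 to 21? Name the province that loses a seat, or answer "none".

Claybrook

At 20 seats: Claybrook 2, Pinehurst 8, Rivermont 9, Ashgrove 1.
At 21 seats: Claybrook 1, Pinehurst 9, Rivermont 10, Ashgrove 1.
Claybrook drops from 2 to 1.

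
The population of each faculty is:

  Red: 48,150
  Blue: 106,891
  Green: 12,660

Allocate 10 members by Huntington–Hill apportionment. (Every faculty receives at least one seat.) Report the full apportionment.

Red 3, Blue 6, Green 1

With divisor 18005: modified quotas Red 2.674, Blue 5.937, Green 0.703.
Geometric-mean thresholds: Red √(2·3)=2.449, Blue √(5·6)=5.477, Green (min 1).
Each quota rounded against its threshold gives Red 3, Blue 6, Green 1 (total 10).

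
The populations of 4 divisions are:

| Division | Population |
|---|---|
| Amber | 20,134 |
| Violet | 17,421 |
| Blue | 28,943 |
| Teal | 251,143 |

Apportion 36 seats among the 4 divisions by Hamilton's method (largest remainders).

Standard divisor: 317641 ÷ 36 ≈ 8823.361.
Standard quotas: Amber 2.2819, Violet 1.9744, Blue 3.2803, Teal 28.4634.
Lower quotas: Amber 2, Violet 1, Blue 3, Teal 28 (sum 34, leaving 2 seats).
Remainders in descending order: Violet 0.9744, Teal 0.4634, Amber 0.2819, Blue 0.2803.
The surplus seats go to Violet, Teal.

Amber: 2; Violet: 2; Blue: 3; Teal: 29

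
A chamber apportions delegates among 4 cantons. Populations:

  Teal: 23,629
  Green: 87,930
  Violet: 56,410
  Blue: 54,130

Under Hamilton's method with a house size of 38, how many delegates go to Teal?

Standard divisor: 222099 ÷ 38 ≈ 5844.711.
Standard quotas: Teal 4.0428, Green 15.0444, Violet 9.6515, Blue 9.2614.
Lower quotas: Teal 4, Green 15, Violet 9, Blue 9 (sum 37, leaving 1 seat).
Remainders in descending order: Violet 0.6515, Blue 0.2614, Green 0.0444, Teal 0.0428.
The surplus seat goes to Violet.
Teal receives 4.

4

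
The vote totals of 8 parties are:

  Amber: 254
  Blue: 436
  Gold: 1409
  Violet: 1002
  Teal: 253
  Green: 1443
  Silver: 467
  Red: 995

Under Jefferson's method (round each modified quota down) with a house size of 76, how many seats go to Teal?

Standard divisor 6259/76 ≈ 82.355; standard quotas: Amber 3.084, Blue 5.294, Gold 17.109, Violet 12.167, Teal 3.072, Green 17.522, Silver 5.671, Red 12.082.
Rounding down gives 3, 5, 17, 12, 3, 17, 5, 12 = 74 seats, so the divisor must be adjusted.
With modified divisor 78.1: modified quotas Amber 3.252, Blue 5.583, Gold 18.041, Violet 12.830, Teal 3.239, Green 18.476, Silver 5.980, Red 12.740.
Rounding down: Amber 3, Blue 5, Gold 18, Violet 12, Teal 3, Green 18, Silver 5, Red 12 (total 76).
Teal receives 3.

3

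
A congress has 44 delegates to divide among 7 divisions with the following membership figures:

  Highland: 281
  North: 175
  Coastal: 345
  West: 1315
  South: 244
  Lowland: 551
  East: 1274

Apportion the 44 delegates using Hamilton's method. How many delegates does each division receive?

Highland 3, North 2, Coastal 4, West 14, South 2, Lowland 6, East 13

Standard divisor: 4185 ÷ 44 ≈ 95.114.
Standard quotas: Highland 2.954, North 1.840, Coastal 3.627, West 13.826, South 2.565, Lowland 5.793, East 13.395.
Lower quotas: Highland 2, North 1, Coastal 3, West 13, South 2, Lowland 5, East 13 (sum 39, leaving 5 seats).
Remainders in descending order: Highland 0.954, North 0.840, West 0.826, Lowland 0.793, Coastal 0.627, South 0.565, East 0.395.
The surplus seats go to Highland, North, West, Lowland, Coastal.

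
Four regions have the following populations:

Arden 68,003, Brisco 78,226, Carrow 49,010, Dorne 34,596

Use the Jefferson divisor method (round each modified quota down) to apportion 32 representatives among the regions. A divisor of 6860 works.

Arden 9; Brisco 11; Carrow 7; Dorne 5

With modified divisor 6860: modified quotas Arden 9.913, Brisco 11.403, Carrow 7.144, Dorne 5.043.
Rounding down: Arden 9, Brisco 11, Carrow 7, Dorne 5 (total 32).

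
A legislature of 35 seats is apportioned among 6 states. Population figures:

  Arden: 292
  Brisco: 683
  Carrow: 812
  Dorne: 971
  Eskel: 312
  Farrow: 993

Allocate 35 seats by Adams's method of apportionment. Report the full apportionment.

Standard divisor 4063/35 ≈ 116.086; standard quotas: Arden 2.515, Brisco 5.884, Carrow 6.995, Dorne 8.365, Eskel 2.688, Farrow 8.554.
Rounding up gives 3, 6, 7, 9, 3, 9 = 37 seats, so the divisor must be adjusted.
With modified divisor 130: modified quotas Arden 2.246, Brisco 5.254, Carrow 6.246, Dorne 7.469, Eskel 2.400, Farrow 7.638.
Rounding up: Arden 3, Brisco 6, Carrow 7, Dorne 8, Eskel 3, Farrow 8 (total 35).

Arden: 3, Brisco: 6, Carrow: 7, Dorne: 8, Eskel: 3, Farrow: 8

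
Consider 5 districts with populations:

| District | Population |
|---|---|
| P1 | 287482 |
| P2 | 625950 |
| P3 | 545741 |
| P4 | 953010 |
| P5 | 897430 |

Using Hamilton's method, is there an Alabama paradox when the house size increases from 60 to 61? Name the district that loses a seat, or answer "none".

At 60 seats: P1 5, P2 12, P3 10, P4 17, P5 16.
At 61 seats: P1 5, P2 11, P3 10, P4 18, P5 17.
P2 drops from 12 to 11.

P2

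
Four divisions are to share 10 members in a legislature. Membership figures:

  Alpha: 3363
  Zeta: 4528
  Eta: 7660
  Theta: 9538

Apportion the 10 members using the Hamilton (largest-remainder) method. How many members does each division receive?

Alpha: 1, Zeta: 2, Eta: 3, Theta: 4

Total 25089; standard divisor 25089/10 ≈ 2508.9.
Standard quotas: Alpha 1.3404, Zeta 1.8048, Eta 3.0531, Theta 3.8017.
Lower quotas: Alpha 1, Zeta 1, Eta 3, Theta 3 (sum 8, leaving 2 seats).
Remainders in descending order: Zeta 0.8048, Theta 0.8017, Alpha 0.3404, Eta 0.0531.
The surplus seats go to Zeta, Theta.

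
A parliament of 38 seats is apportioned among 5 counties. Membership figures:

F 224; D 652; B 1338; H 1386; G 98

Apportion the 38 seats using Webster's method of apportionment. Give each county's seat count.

Standard divisor 3698/38 ≈ 97.316; standard quotas: F 2.302, D 6.700, B 13.749, H 14.242, G 1.007.
Rounding to the nearest integer gives F 2, D 7, B 14, H 14, G 1 — total 38, matching the house size, so no adjustment is needed.

F: 2, D: 7, B: 14, H: 14, G: 1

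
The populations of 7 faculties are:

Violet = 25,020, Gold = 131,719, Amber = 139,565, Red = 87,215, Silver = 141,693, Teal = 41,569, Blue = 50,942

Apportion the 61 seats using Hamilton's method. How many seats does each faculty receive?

Violet=2, Gold=13, Amber=14, Red=9, Silver=14, Teal=4, Blue=5

Standard divisor: 617723 ÷ 61 ≈ 10126.607.
Standard quotas: Violet 2.4707, Gold 13.0072, Amber 13.7820, Red 8.6125, Silver 13.9922, Teal 4.1049, Blue 5.0305.
Lower quotas: Violet 2, Gold 13, Amber 13, Red 8, Silver 13, Teal 4, Blue 5 (sum 58, leaving 3 seats).
Remainders in descending order: Silver 0.9922, Amber 0.7820, Red 0.6125, Violet 0.4707, Teal 0.1049, Blue 0.0305, Gold 0.0072.
The surplus seats go to Silver, Amber, Red.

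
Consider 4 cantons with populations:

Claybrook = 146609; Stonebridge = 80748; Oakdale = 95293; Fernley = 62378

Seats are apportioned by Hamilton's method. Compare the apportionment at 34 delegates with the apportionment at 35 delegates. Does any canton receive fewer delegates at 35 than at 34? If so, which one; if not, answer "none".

At 34 seats: Claybrook 13, Stonebridge 7, Oakdale 8, Fernley 6.
At 35 seats: Claybrook 13, Stonebridge 7, Oakdale 9, Fernley 6.
No canton's allocation decreased.

none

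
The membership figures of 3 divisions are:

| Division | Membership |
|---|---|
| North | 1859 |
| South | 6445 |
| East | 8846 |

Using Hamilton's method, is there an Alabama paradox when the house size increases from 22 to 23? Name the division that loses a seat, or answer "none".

At 22 seats: North 3, South 8, East 11.
At 23 seats: North 2, South 9, East 12.
North drops from 3 to 2.

North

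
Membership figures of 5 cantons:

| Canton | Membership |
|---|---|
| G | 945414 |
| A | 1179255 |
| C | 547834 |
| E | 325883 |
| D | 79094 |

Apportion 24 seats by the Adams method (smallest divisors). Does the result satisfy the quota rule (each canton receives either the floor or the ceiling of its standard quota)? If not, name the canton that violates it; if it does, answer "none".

none

Standard quotas: G 7.373, A 9.197, C 4.272, E 2.541, D 0.617.
Adams allocation: G 7, A 9, C 4, E 3, D 1.
Every allocation lies between the lower and upper quota.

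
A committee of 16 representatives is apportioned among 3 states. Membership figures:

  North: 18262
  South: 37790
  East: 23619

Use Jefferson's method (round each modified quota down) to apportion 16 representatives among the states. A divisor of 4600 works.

With modified divisor 4600: modified quotas North 3.970, South 8.215, East 5.135.
Rounding down: North 3, South 8, East 5 (total 16).

North: 3, South: 8, East: 5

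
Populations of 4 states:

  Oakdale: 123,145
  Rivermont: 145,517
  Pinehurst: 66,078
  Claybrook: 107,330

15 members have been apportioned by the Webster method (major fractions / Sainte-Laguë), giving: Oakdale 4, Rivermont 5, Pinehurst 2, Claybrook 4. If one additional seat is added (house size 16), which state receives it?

Oakdale

Priority for the next seat is population ÷ (current seats + 0.5).
Priorities: Oakdale 27365.556, Rivermont 26457.636, Pinehurst 26431.200, Claybrook 23851.111.
Highest priority: Oakdale.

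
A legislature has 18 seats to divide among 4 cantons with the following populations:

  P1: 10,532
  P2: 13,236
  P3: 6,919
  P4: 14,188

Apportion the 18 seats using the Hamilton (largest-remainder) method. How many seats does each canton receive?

P1=4; P2=5; P3=3; P4=6

Total 44875; standard divisor 44875/18 ≈ 2493.056.
Standard quotas: P1 4.2245, P2 5.3091, P3 2.7753, P4 5.6910.
Lower quotas: P1 4, P2 5, P3 2, P4 5 (sum 16, leaving 2 seats).
Remainders in descending order: P3 0.7753, P4 0.6910, P2 0.3091, P1 0.2245.
Largest remainders: P3, P4 receive the extra seats.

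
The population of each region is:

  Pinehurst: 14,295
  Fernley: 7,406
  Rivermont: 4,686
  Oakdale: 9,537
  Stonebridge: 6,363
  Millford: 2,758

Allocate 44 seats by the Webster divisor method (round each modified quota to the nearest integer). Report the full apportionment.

Standard divisor 45045/44 ≈ 1023.75; standard quotas: Pinehurst 13.963, Fernley 7.234, Rivermont 4.577, Oakdale 9.316, Stonebridge 6.215, Millford 2.694.
Rounding to the nearest integer gives Pinehurst 14, Fernley 7, Rivermont 5, Oakdale 9, Stonebridge 6, Millford 3 — total 44, matching the house size, so no adjustment is needed.

Pinehurst=14, Fernley=7, Rivermont=5, Oakdale=9, Stonebridge=6, Millford=3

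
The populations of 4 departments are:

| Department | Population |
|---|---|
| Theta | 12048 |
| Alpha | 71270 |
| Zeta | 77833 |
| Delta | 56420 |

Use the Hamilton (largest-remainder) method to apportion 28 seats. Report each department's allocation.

The standard divisor is 217571/28 ≈ 7770.393.
Standard quotas: Theta 1.5505, Alpha 9.1720, Zeta 10.0166, Delta 7.2609.
Lower quotas: Theta 1, Alpha 9, Zeta 10, Delta 7 (sum 27, leaving 1 seat).
Remainders in descending order: Theta 0.5505, Delta 0.2609, Alpha 0.1720, Zeta 0.0166.
Largest remainder: Theta receives the extra seat.

Theta=2, Alpha=9, Zeta=10, Delta=7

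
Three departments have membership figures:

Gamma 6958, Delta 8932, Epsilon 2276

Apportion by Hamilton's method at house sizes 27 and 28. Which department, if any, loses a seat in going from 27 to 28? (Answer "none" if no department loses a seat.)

Epsilon

At 27 seats: Gamma 10, Delta 13, Epsilon 4.
At 28 seats: Gamma 11, Delta 14, Epsilon 3.
Epsilon drops from 4 to 3.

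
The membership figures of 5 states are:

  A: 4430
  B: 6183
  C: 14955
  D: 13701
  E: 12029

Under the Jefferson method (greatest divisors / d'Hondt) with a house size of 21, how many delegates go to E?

Standard divisor 51298/21 ≈ 2442.762; standard quotas: A 1.814, B 2.531, C 6.122, D 5.609, E 4.924.
Rounding down gives 1, 2, 6, 5, 4 = 18 seats, so the divisor must be adjusted.
With modified divisor 2180: modified quotas A 2.032, B 2.836, C 6.860, D 6.285, E 5.518.
Rounding down: A 2, B 2, C 6, D 6, E 5 (total 21).
E receives 5.

5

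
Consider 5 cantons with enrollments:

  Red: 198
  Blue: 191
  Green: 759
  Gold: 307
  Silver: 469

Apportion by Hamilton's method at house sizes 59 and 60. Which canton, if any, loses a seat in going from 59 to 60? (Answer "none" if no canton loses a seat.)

At 59 seats: Red 6, Blue 6, Green 23, Gold 10, Silver 14.
At 60 seats: Red 6, Blue 6, Green 24, Gold 9, Silver 15.
Gold drops from 10 to 9.

Gold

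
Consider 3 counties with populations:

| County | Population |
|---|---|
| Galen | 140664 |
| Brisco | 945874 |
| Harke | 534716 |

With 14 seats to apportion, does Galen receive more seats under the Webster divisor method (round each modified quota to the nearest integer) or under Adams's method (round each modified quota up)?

Adams

Webster: Galen 1, Brisco 8, Harke 5.
Adams: Galen 2, Brisco 8, Harke 4.
Galen gets 1 under Webster and 2 under Adams.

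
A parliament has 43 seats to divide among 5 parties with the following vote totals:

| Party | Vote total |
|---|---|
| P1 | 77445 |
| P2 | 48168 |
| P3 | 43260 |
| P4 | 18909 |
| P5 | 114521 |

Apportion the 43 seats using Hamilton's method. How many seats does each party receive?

P1=11, P2=7, P3=6, P4=3, P5=16

Standard divisor: 302303 ÷ 43 ≈ 7030.302.
Standard quotas: P1 11.0159, P2 6.8515, P3 6.1534, P4 2.6896, P5 16.2896.
Lower quotas: P1 11, P2 6, P3 6, P4 2, P5 16 (sum 41, leaving 2 seats).
Remainders in descending order: P2 0.8515, P4 0.6896, P5 0.2896, P3 0.1534, P1 0.0159.
The surplus seats go to P2, P4.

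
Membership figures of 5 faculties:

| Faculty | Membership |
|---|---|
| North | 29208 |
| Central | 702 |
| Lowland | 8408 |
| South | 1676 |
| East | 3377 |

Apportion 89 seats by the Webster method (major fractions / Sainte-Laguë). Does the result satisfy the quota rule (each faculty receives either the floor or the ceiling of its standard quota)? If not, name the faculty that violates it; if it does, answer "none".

Standard quotas: North 59.937, Central 1.441, Lowland 17.254, South 3.439, East 6.930.
Webster allocation: North 61, Central 1, Lowland 17, South 3, East 7.
North has quota 59.937 (lower 59, upper 60) but receives 61 — outside the quota interval.

North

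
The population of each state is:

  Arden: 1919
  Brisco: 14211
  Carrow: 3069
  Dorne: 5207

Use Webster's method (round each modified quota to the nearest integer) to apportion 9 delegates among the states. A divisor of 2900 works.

With modified divisor 2900: modified quotas Arden 0.662, Brisco 4.900, Carrow 1.058, Dorne 1.796.
Rounding to the nearest integer: Arden 1, Brisco 5, Carrow 1, Dorne 2 (total 9).

Arden=1, Brisco=5, Carrow=1, Dorne=2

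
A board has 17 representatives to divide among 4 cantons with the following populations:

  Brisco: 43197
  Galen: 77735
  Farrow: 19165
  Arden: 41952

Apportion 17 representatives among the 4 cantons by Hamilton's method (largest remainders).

Total 182049; standard divisor 182049/17 ≈ 10708.765.
Standard quotas: Brisco 4.0338, Galen 7.2590, Farrow 1.7897, Arden 3.9175.
Lower quotas: Brisco 4, Galen 7, Farrow 1, Arden 3 (sum 15, leaving 2 seats).
Remainders in descending order: Arden 0.9175, Farrow 0.7897, Galen 0.2590, Brisco 0.0338.
The surplus seats go to Arden, Farrow.

Brisco 4, Galen 7, Farrow 2, Arden 4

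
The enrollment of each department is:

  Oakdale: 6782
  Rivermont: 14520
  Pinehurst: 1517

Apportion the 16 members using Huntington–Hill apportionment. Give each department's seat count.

Oakdale 5; Rivermont 10; Pinehurst 1

With divisor 1450: modified quotas Oakdale 4.677, Rivermont 10.014, Pinehurst 1.046.
Geometric-mean thresholds: Oakdale √(4·5)=4.472, Rivermont √(10·11)=10.488, Pinehurst √(1·2)=1.414.
Each quota rounded against its threshold gives Oakdale 5, Rivermont 10, Pinehurst 1 (total 16).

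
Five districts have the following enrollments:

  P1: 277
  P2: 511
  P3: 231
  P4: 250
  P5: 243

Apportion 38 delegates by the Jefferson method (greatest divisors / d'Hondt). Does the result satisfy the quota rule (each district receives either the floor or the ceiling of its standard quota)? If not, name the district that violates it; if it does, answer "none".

Standard quotas: P1 6.962, P2 12.843, P3 5.806, P4 6.283, P5 6.107.
Jefferson allocation: P1 7, P2 13, P3 6, P4 6, P5 6.
Every allocation lies between the lower and upper quota.

none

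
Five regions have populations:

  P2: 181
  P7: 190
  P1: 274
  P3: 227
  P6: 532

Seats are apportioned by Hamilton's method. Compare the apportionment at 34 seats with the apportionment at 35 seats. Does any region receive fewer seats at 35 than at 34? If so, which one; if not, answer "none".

At 34 seats: P2 4, P7 5, P1 7, P3 5, P6 13.
At 35 seats: P2 4, P7 5, P1 7, P3 6, P6 13.
No region's allocation decreased.

none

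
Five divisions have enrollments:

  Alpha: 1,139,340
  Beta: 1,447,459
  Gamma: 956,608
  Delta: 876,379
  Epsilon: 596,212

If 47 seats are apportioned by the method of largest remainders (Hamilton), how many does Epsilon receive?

6

Total 5015998; standard divisor 5015998/47 ≈ 106723.362.
Standard quotas: Alpha 10.6756, Beta 13.5627, Gamma 8.9634, Delta 8.2117, Epsilon 5.5865.
Lower quotas: Alpha 10, Beta 13, Gamma 8, Delta 8, Epsilon 5 (sum 44, leaving 3 seats).
Remainders in descending order: Gamma 0.9634, Alpha 0.6756, Epsilon 0.5865, Beta 0.5627, Delta 0.2117.
Largest remainders: Gamma, Alpha, Epsilon receive the extra seats.
Epsilon receives 6.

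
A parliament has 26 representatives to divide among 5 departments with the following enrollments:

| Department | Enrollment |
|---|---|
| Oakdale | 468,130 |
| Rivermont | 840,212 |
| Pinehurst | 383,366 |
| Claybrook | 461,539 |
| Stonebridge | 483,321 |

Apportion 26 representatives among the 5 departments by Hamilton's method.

Standard divisor: 2636568 ÷ 26 ≈ 101406.462.
Standard quotas: Oakdale 4.6164, Rivermont 8.2856, Pinehurst 3.7805, Claybrook 4.5514, Stonebridge 4.7662.
Lower quotas: Oakdale 4, Rivermont 8, Pinehurst 3, Claybrook 4, Stonebridge 4 (sum 23, leaving 3 seats).
Remainders in descending order: Pinehurst 0.7805, Stonebridge 0.7662, Oakdale 0.6164, Claybrook 0.5514, Rivermont 0.2856.
Largest remainders: Pinehurst, Stonebridge, Oakdale receive the extra seats.

Oakdale=5, Rivermont=8, Pinehurst=4, Claybrook=4, Stonebridge=5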